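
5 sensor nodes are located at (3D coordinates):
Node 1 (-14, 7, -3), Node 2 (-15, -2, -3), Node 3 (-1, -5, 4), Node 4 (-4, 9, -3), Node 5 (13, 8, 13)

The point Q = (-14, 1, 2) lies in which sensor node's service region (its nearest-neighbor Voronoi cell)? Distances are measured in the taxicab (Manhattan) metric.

d(Q, Node 1) = 0 + 6 + 5 = 11
d(Q, Node 2) = 1 + 3 + 5 = 9
d(Q, Node 3) = 13 + 6 + 2 = 21
d(Q, Node 4) = 10 + 8 + 5 = 23
d(Q, Node 5) = 27 + 7 + 11 = 45
Minimum is at Node 2.

Node 2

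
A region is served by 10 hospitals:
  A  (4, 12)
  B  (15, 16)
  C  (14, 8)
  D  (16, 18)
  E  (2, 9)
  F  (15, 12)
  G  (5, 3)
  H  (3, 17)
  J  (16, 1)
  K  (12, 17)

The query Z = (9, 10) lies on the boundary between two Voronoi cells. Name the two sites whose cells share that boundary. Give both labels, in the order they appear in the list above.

Squared distances from Z to each site:
|ZA|² = 25 + 4 = 29
|ZB|² = 36 + 36 = 72
|ZC|² = 25 + 4 = 29
|ZD|² = 49 + 64 = 113
|ZE|² = 49 + 1 = 50
|ZF|² = 36 + 4 = 40
|ZG|² = 16 + 49 = 65
|ZH|² = 36 + 49 = 85
|ZJ|² = 49 + 81 = 130
|ZK|² = 9 + 49 = 58
Z is equidistant from A and C (both at squared distance 29), and every other site is strictly farther — so Z lies on the A–C Voronoi edge.

A and C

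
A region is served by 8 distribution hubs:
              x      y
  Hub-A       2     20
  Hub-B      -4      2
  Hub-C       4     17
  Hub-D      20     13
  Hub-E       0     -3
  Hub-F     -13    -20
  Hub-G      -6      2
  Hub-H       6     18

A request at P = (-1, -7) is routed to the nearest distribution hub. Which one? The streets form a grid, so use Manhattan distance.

d(P, Hub-A) = |-1−2| + |-7−20| = 3 + 27 = 30
d(P, Hub-B) = |-1−(-4)| + |-7−2| = 3 + 9 = 12
d(P, Hub-C) = |-1−4| + |-7−17| = 5 + 24 = 29
d(P, Hub-D) = |-1−20| + |-7−13| = 21 + 20 = 41
d(P, Hub-E) = |-1−0| + |-7−(-3)| = 1 + 4 = 5
d(P, Hub-F) = |-1−(-13)| + |-7−(-20)| = 12 + 13 = 25
d(P, Hub-G) = |-1−(-6)| + |-7−2| = 5 + 9 = 14
d(P, Hub-H) = |-1−6| + |-7−18| = 7 + 25 = 32
The smallest is to Hub-E, so P lies in the Voronoi region of Hub-E.

Hub-E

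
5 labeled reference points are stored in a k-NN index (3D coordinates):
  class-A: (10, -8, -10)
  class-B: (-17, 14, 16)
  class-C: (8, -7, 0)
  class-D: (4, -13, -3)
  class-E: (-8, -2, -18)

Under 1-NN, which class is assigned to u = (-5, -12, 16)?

Compare squared distances (the ordering matches that of the actual distances):
d²(u, class-A) = (-5−10)² + (-12−(-8))² + (16−(-10))² = 225 + 16 + 676 = 917
d²(u, class-B) = (-5−(-17))² + (-12−14)² + (16−16)² = 144 + 676 + 0 = 820
d²(u, class-C) = (-5−8)² + (-12−(-7))² + (16−0)² = 169 + 25 + 256 = 450
d²(u, class-D) = (-5−4)² + (-12−(-13))² + (16−(-3))² = 81 + 1 + 361 = 443
d²(u, class-E) = (-5−(-8))² + (-12−(-2))² + (16−(-18))² = 9 + 100 + 1156 = 1265
The smallest is to class-D, so u lies in the Voronoi region of class-D.

class-D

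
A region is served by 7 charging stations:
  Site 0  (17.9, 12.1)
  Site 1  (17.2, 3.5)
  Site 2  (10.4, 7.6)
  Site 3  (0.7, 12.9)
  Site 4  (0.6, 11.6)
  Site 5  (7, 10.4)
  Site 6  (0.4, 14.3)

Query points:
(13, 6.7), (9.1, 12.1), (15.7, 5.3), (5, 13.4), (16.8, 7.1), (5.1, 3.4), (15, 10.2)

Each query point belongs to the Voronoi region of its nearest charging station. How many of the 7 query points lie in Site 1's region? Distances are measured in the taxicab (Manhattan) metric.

(13, 6.7) — d to each: Site 0:10.3, Site 1:7.4, Site 2:3.5, Site 3:18.5, Site 4:17.3, Site 5:9.7, Site 6:20.2 → nearest is Site 2
(9.1, 12.1) — d to each: Site 0:8.8, Site 1:16.7, Site 2:5.8, Site 3:9.2, Site 4:9, Site 5:3.8, Site 6:10.9 → nearest is Site 5
(15.7, 5.3) — d to each: Site 0:9, Site 1:3.3, Site 2:7.6, Site 3:22.6, Site 4:21.4, Site 5:13.8, Site 6:24.3 → nearest is Site 1
(5, 13.4) — d to each: Site 0:14.2, Site 1:22.1, Site 2:11.2, Site 3:4.8, Site 4:6.2, Site 5:5, Site 6:5.5 → nearest is Site 3
(16.8, 7.1) — d to each: Site 0:6.1, Site 1:4, Site 2:6.9, Site 3:21.9, Site 4:20.7, Site 5:13.1, Site 6:23.6 → nearest is Site 1
(5.1, 3.4) — d to each: Site 0:21.5, Site 1:12.2, Site 2:9.5, Site 3:13.9, Site 4:12.7, Site 5:8.9, Site 6:15.6 → nearest is Site 5
(15, 10.2) — d to each: Site 0:4.8, Site 1:8.9, Site 2:7.2, Site 3:17, Site 4:15.8, Site 5:8.2, Site 6:18.7 → nearest is Site 0
2 of the 7 points have Site 1 as nearest.

2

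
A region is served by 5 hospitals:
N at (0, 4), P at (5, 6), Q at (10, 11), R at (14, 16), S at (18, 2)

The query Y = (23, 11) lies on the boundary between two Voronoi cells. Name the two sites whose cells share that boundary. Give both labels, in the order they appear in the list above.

Squared distances from Y to each site:
|YN|² = (23−0)² + (11−4)² = 529 + 49 = 578
|YP|² = (23−5)² + (11−6)² = 324 + 25 = 349
|YQ|² = (23−10)² + (11−11)² = 169 + 0 = 169
|YR|² = (23−14)² + (11−16)² = 81 + 25 = 106
|YS|² = (23−18)² + (11−2)² = 25 + 81 = 106
Y is equidistant from R and S (both at squared distance 106), and every other site is strictly farther — so Y lies on the R–S Voronoi edge.

R and S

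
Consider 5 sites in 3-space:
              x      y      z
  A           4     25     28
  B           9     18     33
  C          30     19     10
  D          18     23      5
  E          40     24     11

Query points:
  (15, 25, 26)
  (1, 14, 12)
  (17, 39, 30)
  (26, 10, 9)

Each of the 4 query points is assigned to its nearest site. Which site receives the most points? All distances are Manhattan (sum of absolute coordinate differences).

A

(15, 25, 26) — d to each: A:13, B:20, C:37, D:26, E:41 → nearest is A
(1, 14, 12) — d to each: A:30, B:33, C:36, D:33, E:50 → nearest is A
(17, 39, 30) — d to each: A:29, B:32, C:53, D:42, E:57 → nearest is A
(26, 10, 9) — d to each: A:56, B:49, C:14, D:25, E:30 → nearest is C
Tally — A:3, C:1. A captures the most (3).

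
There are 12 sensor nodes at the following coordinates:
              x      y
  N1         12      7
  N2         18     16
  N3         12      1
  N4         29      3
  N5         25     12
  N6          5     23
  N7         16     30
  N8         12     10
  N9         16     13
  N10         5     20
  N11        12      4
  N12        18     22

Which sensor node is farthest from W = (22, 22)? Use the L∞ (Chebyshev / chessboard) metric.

d(W,N1) = max(10, 15) = 15
d(W,N2) = max(4, 6) = 6
d(W,N3) = max(10, 21) = 21
d(W,N4) = max(7, 19) = 19
d(W,N5) = max(3, 10) = 10
d(W,N6) = max(17, 1) = 17
d(W,N7) = max(6, 8) = 8
d(W,N8) = max(10, 12) = 12
d(W,N9) = max(6, 9) = 9
d(W, N10) = max(17, 2) = 17
d(W, N11) = max(10, 18) = 18
d(W, N12) = max(4, 0) = 4
The largest is to N3.

N3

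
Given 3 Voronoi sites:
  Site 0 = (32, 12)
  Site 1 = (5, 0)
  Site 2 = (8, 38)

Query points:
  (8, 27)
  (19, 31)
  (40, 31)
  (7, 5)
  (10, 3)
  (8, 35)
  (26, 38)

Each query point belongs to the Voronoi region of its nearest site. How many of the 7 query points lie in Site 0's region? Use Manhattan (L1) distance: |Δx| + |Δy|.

1

(8, 27) — d to each: Site 0:39, Site 1:30, Site 2:11 → nearest is Site 2
(19, 31) — d to each: Site 0:32, Site 1:45, Site 2:18 → nearest is Site 2
(40, 31) — d to each: Site 0:27, Site 1:66, Site 2:39 → nearest is Site 0
(7, 5) — d to each: Site 0:32, Site 1:7, Site 2:34 → nearest is Site 1
(10, 3) — d to each: Site 0:31, Site 1:8, Site 2:37 → nearest is Site 1
(8, 35) — d to each: Site 0:47, Site 1:38, Site 2:3 → nearest is Site 2
(26, 38) — d to each: Site 0:32, Site 1:59, Site 2:18 → nearest is Site 2
1 of the 7 points has Site 0 as nearest.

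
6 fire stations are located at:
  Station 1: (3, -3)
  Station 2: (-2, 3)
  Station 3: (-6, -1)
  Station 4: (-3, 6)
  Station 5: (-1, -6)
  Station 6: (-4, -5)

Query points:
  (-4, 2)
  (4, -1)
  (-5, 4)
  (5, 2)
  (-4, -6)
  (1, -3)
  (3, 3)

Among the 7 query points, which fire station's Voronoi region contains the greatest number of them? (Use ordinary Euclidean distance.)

(-4, 2) — d² to each: Station 1:74, Station 2:5, Station 3:13, Station 4:17, Station 5:73, Station 6:49 → nearest is Station 2
(4, -1) — d² to each: Station 1:5, Station 2:52, Station 3:100, Station 4:98, Station 5:50, Station 6:80 → nearest is Station 1
(-5, 4) — d² to each: Station 1:113, Station 2:10, Station 3:26, Station 4:8, Station 5:116, Station 6:82 → nearest is Station 4
(5, 2) — d² to each: Station 1:29, Station 2:50, Station 3:130, Station 4:80, Station 5:100, Station 6:130 → nearest is Station 1
(-4, -6) — d² to each: Station 1:58, Station 2:85, Station 3:29, Station 4:145, Station 5:9, Station 6:1 → nearest is Station 6
(1, -3) — d² to each: Station 1:4, Station 2:45, Station 3:53, Station 4:97, Station 5:13, Station 6:29 → nearest is Station 1
(3, 3) — d² to each: Station 1:36, Station 2:25, Station 3:97, Station 4:45, Station 5:97, Station 6:113 → nearest is Station 2
Tally — Station 1:3, Station 2:2, Station 4:1, Station 6:1. Station 1 captures the most (3).

Station 1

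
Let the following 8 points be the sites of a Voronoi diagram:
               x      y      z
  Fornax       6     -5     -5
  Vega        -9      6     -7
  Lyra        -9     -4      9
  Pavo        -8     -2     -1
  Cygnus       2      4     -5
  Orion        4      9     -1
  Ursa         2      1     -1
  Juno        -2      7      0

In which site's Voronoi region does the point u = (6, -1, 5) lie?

Ursa

Since √ is increasing, it suffices to compare squared distances:
d²(u, Fornax) = 0 + 16 + 100 = 116
d²(u, Vega) = 225 + 49 + 144 = 418
d²(u, Lyra) = 225 + 9 + 16 = 250
d²(u, Pavo) = 196 + 1 + 36 = 233
d²(u, Cygnus) = 16 + 25 + 100 = 141
d²(u, Orion) = 4 + 100 + 36 = 140
d²(u, Ursa) = 16 + 4 + 36 = 56
d²(u, Juno) = 64 + 64 + 25 = 153
Ursa is nearest.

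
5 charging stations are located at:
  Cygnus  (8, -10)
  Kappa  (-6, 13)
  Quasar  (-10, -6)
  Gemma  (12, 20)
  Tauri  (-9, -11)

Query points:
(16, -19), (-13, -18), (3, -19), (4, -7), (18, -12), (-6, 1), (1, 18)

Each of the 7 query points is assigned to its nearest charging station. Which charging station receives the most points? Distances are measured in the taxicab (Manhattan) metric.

(16, -19) — d to each: Cygnus:17, Kappa:54, Quasar:39, Gemma:43, Tauri:33 → nearest is Cygnus
(-13, -18) — d to each: Cygnus:29, Kappa:38, Quasar:15, Gemma:63, Tauri:11 → nearest is Tauri
(3, -19) — d to each: Cygnus:14, Kappa:41, Quasar:26, Gemma:48, Tauri:20 → nearest is Cygnus
(4, -7) — d to each: Cygnus:7, Kappa:30, Quasar:15, Gemma:35, Tauri:17 → nearest is Cygnus
(18, -12) — d to each: Cygnus:12, Kappa:49, Quasar:34, Gemma:38, Tauri:28 → nearest is Cygnus
(-6, 1) — d to each: Cygnus:25, Kappa:12, Quasar:11, Gemma:37, Tauri:15 → nearest is Quasar
(1, 18) — d to each: Cygnus:35, Kappa:12, Quasar:35, Gemma:13, Tauri:39 → nearest is Kappa
Tally — Cygnus:4, Kappa:1, Quasar:1, Tauri:1. Cygnus captures the most (4).

Cygnus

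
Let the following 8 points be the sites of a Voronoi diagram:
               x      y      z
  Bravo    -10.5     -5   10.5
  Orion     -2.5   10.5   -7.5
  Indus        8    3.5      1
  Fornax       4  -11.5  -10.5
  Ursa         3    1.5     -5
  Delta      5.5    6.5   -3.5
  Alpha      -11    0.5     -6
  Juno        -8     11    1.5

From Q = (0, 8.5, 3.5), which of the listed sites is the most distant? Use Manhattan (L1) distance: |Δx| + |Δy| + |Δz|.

Fornax

d(Q, Bravo) = |0−(-10.5)| + |8.5−(-5)| + |3.5−10.5| = 10.5 + 13.5 + 7 = 31
d(Q, Orion) = |0−(-2.5)| + |8.5−10.5| + |3.5−(-7.5)| = 2.5 + 2 + 11 = 15.5
d(Q, Indus) = |0−8| + |8.5−3.5| + |3.5−1| = 8 + 5 + 2.5 = 15.5
d(Q, Fornax) = |0−4| + |8.5−(-11.5)| + |3.5−(-10.5)| = 4 + 20 + 14 = 38
d(Q, Ursa) = |0−3| + |8.5−1.5| + |3.5−(-5)| = 3 + 7 + 8.5 = 18.5
d(Q, Delta) = |0−5.5| + |8.5−6.5| + |3.5−(-3.5)| = 5.5 + 2 + 7 = 14.5
d(Q, Alpha) = |0−(-11)| + |8.5−0.5| + |3.5−(-6)| = 11 + 8 + 9.5 = 28.5
d(Q, Juno) = |0−(-8)| + |8.5−11| + |3.5−1.5| = 8 + 2.5 + 2 = 12.5
The largest is to Fornax.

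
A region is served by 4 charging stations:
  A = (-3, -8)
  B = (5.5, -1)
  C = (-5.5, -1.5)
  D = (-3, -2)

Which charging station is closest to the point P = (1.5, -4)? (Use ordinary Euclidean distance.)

D

Squared Euclidean distances:
|PA|² = (1.5−(-3))² + (-4−(-8))² = 20.25 + 16 = 36.25
|PB|² = (1.5−5.5)² + (-4−(-1))² = 16 + 9 = 25
|PC|² = (1.5−(-5.5))² + (-4−(-1.5))² = 49 + 6.25 = 55.25
|PD|² = (1.5−(-3))² + (-4−(-2))² = 20.25 + 4 = 24.25
D is nearest.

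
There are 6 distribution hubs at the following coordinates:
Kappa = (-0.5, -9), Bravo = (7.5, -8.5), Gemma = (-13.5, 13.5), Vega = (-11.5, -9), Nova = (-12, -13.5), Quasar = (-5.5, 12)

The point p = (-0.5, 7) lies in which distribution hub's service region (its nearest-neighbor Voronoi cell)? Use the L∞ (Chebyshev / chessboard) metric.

d(p, Kappa) = max(0, 16) = 16
d(p, Bravo) = max(8, 15.5) = 15.5
d(p, Gemma) = max(13, 6.5) = 13
d(p, Vega) = max(11, 16) = 16
d(p, Nova) = max(11.5, 20.5) = 20.5
d(p, Quasar) = max(5, 5) = 5
Minimum is at Quasar.

Quasar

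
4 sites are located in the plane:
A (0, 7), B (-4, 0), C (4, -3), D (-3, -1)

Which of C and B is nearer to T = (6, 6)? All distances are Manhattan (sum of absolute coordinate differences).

C

d(T,C) = |6−4| + |6−(-3)| = 2 + 9 = 11
d(T,B) = |6−(-4)| + |6−0| = 10 + 6 = 16
11 < 16, so C is closer.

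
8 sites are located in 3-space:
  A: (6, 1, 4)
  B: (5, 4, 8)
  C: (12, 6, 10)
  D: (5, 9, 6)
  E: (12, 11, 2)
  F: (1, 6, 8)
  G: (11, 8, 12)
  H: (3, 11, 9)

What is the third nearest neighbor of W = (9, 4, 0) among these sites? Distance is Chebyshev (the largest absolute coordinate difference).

E

d(W,A) = max(3, 3, 4) = 4
d(W,B) = max(4, 0, 8) = 8
d(W,C) = max(3, 2, 10) = 10
d(W,D) = max(4, 5, 6) = 6
d(W,E) = max(3, 7, 2) = 7
d(W,F) = max(8, 2, 8) = 8
d(W,G) = max(2, 4, 12) = 12
d(W,H) = max(6, 7, 9) = 9
Sorted ascending: A, D, E, B, … — the third-nearest is E.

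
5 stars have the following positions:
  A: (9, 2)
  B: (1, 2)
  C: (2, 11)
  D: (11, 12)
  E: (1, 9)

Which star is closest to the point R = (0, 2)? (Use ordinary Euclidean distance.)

B

Compare squared distances (the ordering matches that of the actual distances):
|RA|² = 81 + 0 = 81
|RB|² = 1 + 0 = 1
|RC|² = 4 + 81 = 85
|RD|² = 121 + 100 = 221
|RE|² = 1 + 49 = 50
The smallest is to B, so R lies in the Voronoi region of B.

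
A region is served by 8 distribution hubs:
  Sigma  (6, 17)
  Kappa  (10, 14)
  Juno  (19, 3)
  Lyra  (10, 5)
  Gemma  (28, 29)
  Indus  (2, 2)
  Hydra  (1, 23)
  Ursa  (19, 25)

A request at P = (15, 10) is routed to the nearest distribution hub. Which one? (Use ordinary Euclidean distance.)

Kappa

Since √ is increasing, it suffices to compare squared distances:
d²(P, Sigma) = 81 + 49 = 130
d²(P, Kappa) = 25 + 16 = 41
d²(P, Juno) = 16 + 49 = 65
d²(P, Lyra) = 25 + 25 = 50
d²(P, Gemma) = 169 + 361 = 530
d²(P, Indus) = 169 + 64 = 233
d²(P, Hydra) = 196 + 169 = 365
d²(P, Ursa) = 16 + 225 = 241
Minimum is at Kappa.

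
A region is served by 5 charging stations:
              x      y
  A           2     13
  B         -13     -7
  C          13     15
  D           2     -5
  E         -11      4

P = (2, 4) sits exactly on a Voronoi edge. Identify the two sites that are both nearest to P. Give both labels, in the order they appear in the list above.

Squared distances from P to each site:
|PA|² = (2−2)² + (4−13)² = 0 + 81 = 81
|PB|² = (2−(-13))² + (4−(-7))² = 225 + 121 = 346
|PC|² = (2−13)² + (4−15)² = 121 + 121 = 242
|PD|² = (2−2)² + (4−(-5))² = 0 + 81 = 81
|PE|² = (2−(-11))² + (4−4)² = 169 + 0 = 169
P is equidistant from A and D (both at squared distance 81), and every other site is strictly farther — so P lies on the A–D Voronoi edge.

A and D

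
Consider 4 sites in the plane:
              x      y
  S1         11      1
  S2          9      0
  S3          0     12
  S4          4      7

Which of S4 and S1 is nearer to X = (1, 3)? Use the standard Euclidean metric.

Compare squared distances:
|XS4|² = (1−4)² + (3−7)² = 9 + 16 = 25
|XS1|² = (1−11)² + (3−1)² = 100 + 4 = 104
25 < 104, so S4 is closer.

S4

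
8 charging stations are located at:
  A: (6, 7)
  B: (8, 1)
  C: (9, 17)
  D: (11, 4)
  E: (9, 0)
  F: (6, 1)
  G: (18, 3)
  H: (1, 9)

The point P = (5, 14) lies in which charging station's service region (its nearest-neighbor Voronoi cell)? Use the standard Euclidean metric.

Since √ is increasing, it suffices to compare squared distances:
|PA|² = 1 + 49 = 50
|PB|² = 9 + 169 = 178
|PC|² = 16 + 9 = 25
|PD|² = 36 + 100 = 136
|PE|² = 16 + 196 = 212
|PF|² = 1 + 169 = 170
|PG|² = 169 + 121 = 290
|PH|² = 16 + 25 = 41
C is nearest.

C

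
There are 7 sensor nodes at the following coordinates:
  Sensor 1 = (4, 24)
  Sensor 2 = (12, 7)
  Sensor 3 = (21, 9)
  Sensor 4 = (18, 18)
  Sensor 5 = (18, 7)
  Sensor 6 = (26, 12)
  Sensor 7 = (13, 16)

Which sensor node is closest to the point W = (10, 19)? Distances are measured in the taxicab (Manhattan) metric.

Sensor 7

d(W, Sensor 1) = |10−4| + |19−24| = 6 + 5 = 11
d(W, Sensor 2) = |10−12| + |19−7| = 2 + 12 = 14
d(W, Sensor 3) = |10−21| + |19−9| = 11 + 10 = 21
d(W, Sensor 4) = |10−18| + |19−18| = 8 + 1 = 9
d(W, Sensor 5) = |10−18| + |19−7| = 8 + 12 = 20
d(W, Sensor 6) = |10−26| + |19−12| = 16 + 7 = 23
d(W, Sensor 7) = |10−13| + |19−16| = 3 + 3 = 6
Sensor 7 is nearest.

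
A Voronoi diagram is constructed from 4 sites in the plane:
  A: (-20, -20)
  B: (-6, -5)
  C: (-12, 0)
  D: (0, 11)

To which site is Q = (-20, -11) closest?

A

Squared Euclidean distances:
|QA|² = 0 + 81 = 81
|QB|² = 196 + 36 = 232
|QC|² = 64 + 121 = 185
|QD|² = 400 + 484 = 884
Minimum is at A.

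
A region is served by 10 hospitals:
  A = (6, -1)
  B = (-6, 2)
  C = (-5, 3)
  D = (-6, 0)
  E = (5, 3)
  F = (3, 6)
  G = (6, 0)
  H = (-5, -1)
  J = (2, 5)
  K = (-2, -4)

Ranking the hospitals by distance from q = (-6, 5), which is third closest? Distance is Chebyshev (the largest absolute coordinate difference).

d(q,A) = max(12, 6) = 12
d(q,B) = max(0, 3) = 3
d(q,C) = max(1, 2) = 2
d(q,D) = max(0, 5) = 5
d(q,E) = max(11, 2) = 11
d(q,F) = max(9, 1) = 9
d(q,G) = max(12, 5) = 12
d(q,H) = max(1, 6) = 6
d(q,J) = max(8, 0) = 8
d(q,K) = max(4, 9) = 9
Sorted ascending: C, B, D, H, … — the third-nearest is D.

D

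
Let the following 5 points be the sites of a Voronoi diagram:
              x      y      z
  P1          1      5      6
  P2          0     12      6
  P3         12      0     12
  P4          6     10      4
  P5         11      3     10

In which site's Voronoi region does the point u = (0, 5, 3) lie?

P1

Squared Euclidean distances:
|uP1|² = (0−1)² + (5−5)² + (3−6)² = 1 + 0 + 9 = 10
|uP2|² = (0−0)² + (5−12)² + (3−6)² = 0 + 49 + 9 = 58
|uP3|² = (0−12)² + (5−0)² + (3−12)² = 144 + 25 + 81 = 250
|uP4|² = (0−6)² + (5−10)² + (3−4)² = 36 + 25 + 1 = 62
|uP5|² = (0−11)² + (5−3)² + (3−10)² = 121 + 4 + 49 = 174
P1 is nearest.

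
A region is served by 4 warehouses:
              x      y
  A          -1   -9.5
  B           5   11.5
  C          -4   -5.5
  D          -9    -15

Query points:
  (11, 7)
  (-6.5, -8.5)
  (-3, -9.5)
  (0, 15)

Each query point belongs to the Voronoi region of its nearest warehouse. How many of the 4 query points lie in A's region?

(11, 7) — d² to each: A:416.25, B:56.25, C:381.25, D:884 → nearest is B
(-6.5, -8.5) — d² to each: A:31.25, B:532.25, C:15.25, D:48.5 → nearest is C
(-3, -9.5) — d² to each: A:4, B:505, C:17, D:66.25 → nearest is A
(0, 15) — d² to each: A:601.25, B:37.25, C:436.25, D:981 → nearest is B
1 of the 4 points has A as nearest.

1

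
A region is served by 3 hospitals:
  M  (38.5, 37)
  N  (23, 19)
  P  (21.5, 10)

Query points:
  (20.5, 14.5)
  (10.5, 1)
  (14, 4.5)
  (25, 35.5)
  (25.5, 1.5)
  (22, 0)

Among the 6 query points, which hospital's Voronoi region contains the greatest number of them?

(20.5, 14.5) — d² to each: M:830.25, N:26.5, P:21.25 → nearest is P
(10.5, 1) — d² to each: M:2080, N:480.25, P:202 → nearest is P
(14, 4.5) — d² to each: M:1656.5, N:291.25, P:86.5 → nearest is P
(25, 35.5) — d² to each: M:184.5, N:276.25, P:662.5 → nearest is M
(25.5, 1.5) — d² to each: M:1429.25, N:312.5, P:88.25 → nearest is P
(22, 0) — d² to each: M:1641.25, N:362, P:100.25 → nearest is P
Tally — M:1, P:5. P captures the most (5).

P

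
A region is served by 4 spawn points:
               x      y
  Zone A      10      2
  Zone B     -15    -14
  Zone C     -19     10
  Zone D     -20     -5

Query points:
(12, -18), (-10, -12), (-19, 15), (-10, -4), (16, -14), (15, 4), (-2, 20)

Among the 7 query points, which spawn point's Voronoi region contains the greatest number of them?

(12, -18) — d² to each: Zone A:404, Zone B:745, Zone C:1745, Zone D:1193 → nearest is Zone A
(-10, -12) — d² to each: Zone A:596, Zone B:29, Zone C:565, Zone D:149 → nearest is Zone B
(-19, 15) — d² to each: Zone A:1010, Zone B:857, Zone C:25, Zone D:401 → nearest is Zone C
(-10, -4) — d² to each: Zone A:436, Zone B:125, Zone C:277, Zone D:101 → nearest is Zone D
(16, -14) — d² to each: Zone A:292, Zone B:961, Zone C:1801, Zone D:1377 → nearest is Zone A
(15, 4) — d² to each: Zone A:29, Zone B:1224, Zone C:1192, Zone D:1306 → nearest is Zone A
(-2, 20) — d² to each: Zone A:468, Zone B:1325, Zone C:389, Zone D:949 → nearest is Zone C
Tally — Zone A:3, Zone B:1, Zone C:2, Zone D:1. Zone A captures the most (3).

Zone A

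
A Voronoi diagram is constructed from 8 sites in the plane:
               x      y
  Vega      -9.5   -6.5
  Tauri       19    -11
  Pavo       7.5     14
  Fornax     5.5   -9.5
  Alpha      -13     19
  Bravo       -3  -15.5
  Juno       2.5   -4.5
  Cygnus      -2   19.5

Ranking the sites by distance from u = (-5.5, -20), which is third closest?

Fornax

Squared Euclidean distances:
d²(u, Vega) = (-5.5−(-9.5))² + (-20−(-6.5))² = 16 + 182.25 = 198.25
d²(u, Tauri) = (-5.5−19)² + (-20−(-11))² = 600.25 + 81 = 681.25
d²(u, Pavo) = (-5.5−7.5)² + (-20−14)² = 169 + 1156 = 1325
d²(u, Fornax) = (-5.5−5.5)² + (-20−(-9.5))² = 121 + 110.25 = 231.25
d²(u, Alpha) = (-5.5−(-13))² + (-20−19)² = 56.25 + 1521 = 1577.25
d²(u, Bravo) = (-5.5−(-3))² + (-20−(-15.5))² = 6.25 + 20.25 = 26.5
d²(u, Juno) = (-5.5−2.5)² + (-20−(-4.5))² = 64 + 240.25 = 304.25
d²(u, Cygnus) = (-5.5−(-2))² + (-20−19.5)² = 12.25 + 1560.25 = 1572.5
Sorted ascending: Bravo, Vega, Fornax, Juno, … — the third-nearest is Fornax.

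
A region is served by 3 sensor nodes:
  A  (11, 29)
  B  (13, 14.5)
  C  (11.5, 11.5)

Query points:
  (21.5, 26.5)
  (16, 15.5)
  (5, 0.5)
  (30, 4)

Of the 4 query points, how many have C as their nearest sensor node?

2

(21.5, 26.5) — d² to each: A:116.5, B:216.25, C:325 → nearest is A
(16, 15.5) — d² to each: A:207.25, B:10, C:36.25 → nearest is B
(5, 0.5) — d² to each: A:848.25, B:260, C:163.25 → nearest is C
(30, 4) — d² to each: A:986, B:399.25, C:398.5 → nearest is C
2 of the 4 points have C as nearest.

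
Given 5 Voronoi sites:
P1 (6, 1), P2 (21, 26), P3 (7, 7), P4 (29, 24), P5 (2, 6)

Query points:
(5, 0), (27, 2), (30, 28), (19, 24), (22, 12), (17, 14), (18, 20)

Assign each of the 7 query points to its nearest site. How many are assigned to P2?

(5, 0) — d² to each: P1:2, P2:932, P3:53, P4:1152, P5:45 → nearest is P1
(27, 2) — d² to each: P1:442, P2:612, P3:425, P4:488, P5:641 → nearest is P3
(30, 28) — d² to each: P1:1305, P2:85, P3:970, P4:17, P5:1268 → nearest is P4
(19, 24) — d² to each: P1:698, P2:8, P3:433, P4:100, P5:613 → nearest is P2
(22, 12) — d² to each: P1:377, P2:197, P3:250, P4:193, P5:436 → nearest is P4
(17, 14) — d² to each: P1:290, P2:160, P3:149, P4:244, P5:289 → nearest is P3
(18, 20) — d² to each: P1:505, P2:45, P3:290, P4:137, P5:452 → nearest is P2
2 of the 7 points have P2 as nearest.

2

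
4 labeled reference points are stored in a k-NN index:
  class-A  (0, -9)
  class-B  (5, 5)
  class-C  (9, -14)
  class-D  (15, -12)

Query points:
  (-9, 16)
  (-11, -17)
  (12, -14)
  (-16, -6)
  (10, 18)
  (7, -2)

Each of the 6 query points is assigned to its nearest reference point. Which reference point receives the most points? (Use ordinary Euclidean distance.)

class-B

(-9, 16) — d² to each: class-A:706, class-B:317, class-C:1224, class-D:1360 → nearest is class-B
(-11, -17) — d² to each: class-A:185, class-B:740, class-C:409, class-D:701 → nearest is class-A
(12, -14) — d² to each: class-A:169, class-B:410, class-C:9, class-D:13 → nearest is class-C
(-16, -6) — d² to each: class-A:265, class-B:562, class-C:689, class-D:997 → nearest is class-A
(10, 18) — d² to each: class-A:829, class-B:194, class-C:1025, class-D:925 → nearest is class-B
(7, -2) — d² to each: class-A:98, class-B:53, class-C:148, class-D:164 → nearest is class-B
Tally — class-A:2, class-B:3, class-C:1. class-B captures the most (3).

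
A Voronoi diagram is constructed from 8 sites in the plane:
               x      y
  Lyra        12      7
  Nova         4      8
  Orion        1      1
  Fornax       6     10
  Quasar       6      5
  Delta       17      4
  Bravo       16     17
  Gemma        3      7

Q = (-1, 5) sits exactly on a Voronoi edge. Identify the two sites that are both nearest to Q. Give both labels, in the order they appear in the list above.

Orion and Gemma

Squared distances from Q to each site:
d²(Q, Lyra) = 169 + 4 = 173
d²(Q, Nova) = 25 + 9 = 34
d²(Q, Orion) = 4 + 16 = 20
d²(Q, Fornax) = 49 + 25 = 74
d²(Q, Quasar) = 49 + 0 = 49
d²(Q, Delta) = 324 + 1 = 325
d²(Q, Bravo) = 289 + 144 = 433
d²(Q, Gemma) = 16 + 4 = 20
Q is equidistant from Orion and Gemma (both at squared distance 20), and every other site is strictly farther — so Q lies on the Orion–Gemma Voronoi edge.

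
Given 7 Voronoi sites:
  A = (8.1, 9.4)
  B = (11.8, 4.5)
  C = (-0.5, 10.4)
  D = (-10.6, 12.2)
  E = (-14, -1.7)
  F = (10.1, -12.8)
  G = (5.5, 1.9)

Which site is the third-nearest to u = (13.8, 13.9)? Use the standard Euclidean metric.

G

Since √ is increasing, it suffices to compare squared distances:
|uA|² = (13.8−8.1)² + (13.9−9.4)² = 32.49 + 20.25 = 52.74
|uB|² = (13.8−11.8)² + (13.9−4.5)² = 4 + 88.36 = 92.36
|uC|² = (13.8−(-0.5))² + (13.9−10.4)² = 204.49 + 12.25 = 216.74
|uD|² = (13.8−(-10.6))² + (13.9−12.2)² = 595.36 + 2.89 = 598.25
|uE|² = (13.8−(-14))² + (13.9−(-1.7))² = 772.84 + 243.36 = 1016.2
|uF|² = (13.8−10.1)² + (13.9−(-12.8))² = 13.69 + 712.89 = 726.58
|uG|² = (13.8−5.5)² + (13.9−1.9)² = 68.89 + 144 = 212.89
Sorted ascending: A, B, G, C, … — the third-nearest is G.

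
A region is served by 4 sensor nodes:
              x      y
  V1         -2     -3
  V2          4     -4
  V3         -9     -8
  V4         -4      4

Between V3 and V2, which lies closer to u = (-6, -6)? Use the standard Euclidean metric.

V3

Compare squared distances:
|uV3|² = (-6−(-9))² + (-6−(-8))² = 9 + 4 = 13
|uV2|² = (-6−4)² + (-6−(-4))² = 100 + 4 = 104
13 < 104, so V3 is closer.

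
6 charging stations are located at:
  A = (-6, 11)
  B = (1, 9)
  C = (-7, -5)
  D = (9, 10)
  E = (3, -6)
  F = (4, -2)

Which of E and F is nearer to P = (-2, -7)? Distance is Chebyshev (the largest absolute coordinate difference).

d(P,E) = max(5, 1) = 5
d(P,F) = max(6, 5) = 6
5 < 6, so E is closer.

E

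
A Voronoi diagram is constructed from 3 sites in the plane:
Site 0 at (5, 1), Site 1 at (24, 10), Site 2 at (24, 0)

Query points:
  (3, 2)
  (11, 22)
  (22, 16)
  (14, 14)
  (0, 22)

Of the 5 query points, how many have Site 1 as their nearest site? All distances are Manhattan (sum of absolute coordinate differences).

3

(3, 2) — d to each: Site 0:3, Site 1:29, Site 2:23 → nearest is Site 0
(11, 22) — d to each: Site 0:27, Site 1:25, Site 2:35 → nearest is Site 1
(22, 16) — d to each: Site 0:32, Site 1:8, Site 2:18 → nearest is Site 1
(14, 14) — d to each: Site 0:22, Site 1:14, Site 2:24 → nearest is Site 1
(0, 22) — d to each: Site 0:26, Site 1:36, Site 2:46 → nearest is Site 0
3 of the 5 points have Site 1 as nearest.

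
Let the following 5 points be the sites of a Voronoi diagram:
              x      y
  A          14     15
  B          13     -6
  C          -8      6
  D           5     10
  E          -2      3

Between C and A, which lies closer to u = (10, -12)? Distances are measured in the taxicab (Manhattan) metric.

d(u,C) = |10−(-8)| + |-12−6| = 18 + 18 = 36
d(u,A) = |10−14| + |-12−15| = 4 + 27 = 31
36 > 31, so A is closer.

A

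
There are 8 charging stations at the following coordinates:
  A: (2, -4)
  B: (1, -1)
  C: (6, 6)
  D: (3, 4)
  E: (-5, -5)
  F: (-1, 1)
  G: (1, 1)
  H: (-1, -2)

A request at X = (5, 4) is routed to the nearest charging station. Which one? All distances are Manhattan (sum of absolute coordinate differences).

D

d(X,A) = 3 + 8 = 11
d(X,B) = 4 + 5 = 9
d(X,C) = 1 + 2 = 3
d(X,D) = 2 + 0 = 2
d(X,E) = 10 + 9 = 19
d(X,F) = 6 + 3 = 9
d(X,G) = 4 + 3 = 7
d(X,H) = 6 + 6 = 12
D is nearest.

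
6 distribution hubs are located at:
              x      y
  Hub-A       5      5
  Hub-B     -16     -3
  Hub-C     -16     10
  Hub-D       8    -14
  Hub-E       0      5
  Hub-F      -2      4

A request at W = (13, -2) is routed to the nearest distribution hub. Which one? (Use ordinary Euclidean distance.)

Hub-A

Squared Euclidean distances:
d²(W, Hub-A) = (13−5)² + (-2−5)² = 64 + 49 = 113
d²(W, Hub-B) = (13−(-16))² + (-2−(-3))² = 841 + 1 = 842
d²(W, Hub-C) = (13−(-16))² + (-2−10)² = 841 + 144 = 985
d²(W, Hub-D) = (13−8)² + (-2−(-14))² = 25 + 144 = 169
d²(W, Hub-E) = (13−0)² + (-2−5)² = 169 + 49 = 218
d²(W, Hub-F) = (13−(-2))² + (-2−4)² = 225 + 36 = 261
The smallest is to Hub-A, so W lies in the Voronoi region of Hub-A.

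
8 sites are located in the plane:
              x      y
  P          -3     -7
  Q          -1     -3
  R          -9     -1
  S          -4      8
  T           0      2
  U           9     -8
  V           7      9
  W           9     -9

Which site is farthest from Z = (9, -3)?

R

Compare squared distances (the ordering matches that of the actual distances):
|ZP|² = (9−(-3))² + (-3−(-7))² = 144 + 16 = 160
|ZQ|² = (9−(-1))² + (-3−(-3))² = 100 + 0 = 100
|ZR|² = (9−(-9))² + (-3−(-1))² = 324 + 4 = 328
|ZS|² = (9−(-4))² + (-3−8)² = 169 + 121 = 290
|ZT|² = (9−0)² + (-3−2)² = 81 + 25 = 106
|ZU|² = (9−9)² + (-3−(-8))² = 0 + 25 = 25
|ZV|² = (9−7)² + (-3−9)² = 4 + 144 = 148
|ZW|² = (9−9)² + (-3−(-9))² = 0 + 36 = 36
The largest is to R.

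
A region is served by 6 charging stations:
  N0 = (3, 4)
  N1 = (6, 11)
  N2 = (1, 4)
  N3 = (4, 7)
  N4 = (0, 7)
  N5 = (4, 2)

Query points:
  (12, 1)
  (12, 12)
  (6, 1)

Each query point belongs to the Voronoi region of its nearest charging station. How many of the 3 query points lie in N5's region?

2

(12, 1) — d² to each: N0:90, N1:136, N2:130, N3:100, N4:180, N5:65 → nearest is N5
(12, 12) — d² to each: N0:145, N1:37, N2:185, N3:89, N4:169, N5:164 → nearest is N1
(6, 1) — d² to each: N0:18, N1:100, N2:34, N3:40, N4:72, N5:5 → nearest is N5
2 of the 3 points have N5 as nearest.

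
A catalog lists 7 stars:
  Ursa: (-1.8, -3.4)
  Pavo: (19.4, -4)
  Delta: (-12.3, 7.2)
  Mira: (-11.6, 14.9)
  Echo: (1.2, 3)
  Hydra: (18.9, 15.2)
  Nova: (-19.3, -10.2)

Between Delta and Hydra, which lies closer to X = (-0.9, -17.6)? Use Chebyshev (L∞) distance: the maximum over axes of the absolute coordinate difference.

d(X, Delta) = max(11.4, 24.8) = 24.8
d(X, Hydra) = max(19.8, 32.8) = 32.8
24.8 < 32.8, so Delta is closer.

Delta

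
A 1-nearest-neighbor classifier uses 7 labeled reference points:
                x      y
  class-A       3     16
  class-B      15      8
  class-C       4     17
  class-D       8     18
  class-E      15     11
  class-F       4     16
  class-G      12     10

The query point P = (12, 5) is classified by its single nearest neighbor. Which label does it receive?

Since √ is increasing, it suffices to compare squared distances:
d²(P, class-A) = (12−3)² + (5−16)² = 81 + 121 = 202
d²(P, class-B) = (12−15)² + (5−8)² = 9 + 9 = 18
d²(P, class-C) = (12−4)² + (5−17)² = 64 + 144 = 208
d²(P, class-D) = (12−8)² + (5−18)² = 16 + 169 = 185
d²(P, class-E) = (12−15)² + (5−11)² = 9 + 36 = 45
d²(P, class-F) = (12−4)² + (5−16)² = 64 + 121 = 185
d²(P, class-G) = (12−12)² + (5−10)² = 0 + 25 = 25
The smallest is to class-B, so P lies in the Voronoi region of class-B.

class-B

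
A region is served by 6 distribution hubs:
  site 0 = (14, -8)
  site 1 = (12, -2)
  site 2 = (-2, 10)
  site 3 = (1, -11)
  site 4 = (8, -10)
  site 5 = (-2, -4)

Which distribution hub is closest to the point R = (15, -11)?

site 0

Squared Euclidean distances:
d²(R, site 0) = (15−14)² + (-11−(-8))² = 1 + 9 = 10
d²(R, site 1) = (15−12)² + (-11−(-2))² = 9 + 81 = 90
d²(R, site 2) = (15−(-2))² + (-11−10)² = 289 + 441 = 730
d²(R, site 3) = (15−1)² + (-11−(-11))² = 196 + 0 = 196
d²(R, site 4) = (15−8)² + (-11−(-10))² = 49 + 1 = 50
d²(R, site 5) = (15−(-2))² + (-11−(-4))² = 289 + 49 = 338
site 0 is nearest.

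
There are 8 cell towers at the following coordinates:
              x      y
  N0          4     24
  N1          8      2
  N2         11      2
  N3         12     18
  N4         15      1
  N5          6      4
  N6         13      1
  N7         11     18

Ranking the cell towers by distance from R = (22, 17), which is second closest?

Since √ is increasing, it suffices to compare squared distances:
|RN0|² = 324 + 49 = 373
|RN1|² = 196 + 225 = 421
|RN2|² = 121 + 225 = 346
|RN3|² = 100 + 1 = 101
|RN4|² = 49 + 256 = 305
|RN5|² = 256 + 169 = 425
|RN6|² = 81 + 256 = 337
|RN7|² = 121 + 1 = 122
Sorted ascending: N3, N7, N4, … — the second-nearest is N7.

N7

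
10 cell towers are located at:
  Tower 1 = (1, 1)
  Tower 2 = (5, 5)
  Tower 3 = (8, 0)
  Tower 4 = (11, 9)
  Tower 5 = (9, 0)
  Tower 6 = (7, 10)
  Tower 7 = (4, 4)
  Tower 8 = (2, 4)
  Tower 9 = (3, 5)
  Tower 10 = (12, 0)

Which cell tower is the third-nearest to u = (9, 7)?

Tower 2

Compare squared distances (the ordering matches that of the actual distances):
d²(u, Tower 1) = (9−1)² + (7−1)² = 64 + 36 = 100
d²(u, Tower 2) = (9−5)² + (7−5)² = 16 + 4 = 20
d²(u, Tower 3) = (9−8)² + (7−0)² = 1 + 49 = 50
d²(u, Tower 4) = (9−11)² + (7−9)² = 4 + 4 = 8
d²(u, Tower 5) = (9−9)² + (7−0)² = 0 + 49 = 49
d²(u, Tower 6) = (9−7)² + (7−10)² = 4 + 9 = 13
d²(u, Tower 7) = (9−4)² + (7−4)² = 25 + 9 = 34
d²(u, Tower 8) = (9−2)² + (7−4)² = 49 + 9 = 58
d²(u, Tower 9) = (9−3)² + (7−5)² = 36 + 4 = 40
d²(u, Tower 10) = (9−12)² + (7−0)² = 9 + 49 = 58
Sorted ascending: Tower 4, Tower 6, Tower 2, Tower 7, … — the third-nearest is Tower 2.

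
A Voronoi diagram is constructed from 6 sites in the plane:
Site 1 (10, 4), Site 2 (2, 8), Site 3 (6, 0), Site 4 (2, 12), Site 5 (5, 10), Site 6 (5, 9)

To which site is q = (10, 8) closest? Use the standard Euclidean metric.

Since √ is increasing, it suffices to compare squared distances:
d²(q, Site 1) = 0 + 16 = 16
d²(q, Site 2) = 64 + 0 = 64
d²(q, Site 3) = 16 + 64 = 80
d²(q, Site 4) = 64 + 16 = 80
d²(q, Site 5) = 25 + 4 = 29
d²(q, Site 6) = 25 + 1 = 26
Site 1 is nearest.

Site 1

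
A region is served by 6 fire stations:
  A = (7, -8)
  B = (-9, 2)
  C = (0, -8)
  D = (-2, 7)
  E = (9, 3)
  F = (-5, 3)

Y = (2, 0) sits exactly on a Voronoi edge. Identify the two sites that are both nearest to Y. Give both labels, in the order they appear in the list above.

Squared distances from Y to each site:
|YA|² = 25 + 64 = 89
|YB|² = 121 + 4 = 125
|YC|² = 4 + 64 = 68
|YD|² = 16 + 49 = 65
|YE|² = 49 + 9 = 58
|YF|² = 49 + 9 = 58
Y is equidistant from E and F (both at squared distance 58), and every other site is strictly farther — so Y lies on the E–F Voronoi edge.

E and F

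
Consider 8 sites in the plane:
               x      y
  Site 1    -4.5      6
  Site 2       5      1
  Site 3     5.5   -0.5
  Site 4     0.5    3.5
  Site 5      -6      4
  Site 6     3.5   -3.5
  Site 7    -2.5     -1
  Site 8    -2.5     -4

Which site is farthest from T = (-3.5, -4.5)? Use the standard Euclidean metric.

Compare squared distances (the ordering matches that of the actual distances):
d²(T, Site 1) = (-3.5−(-4.5))² + (-4.5−6)² = 1 + 110.25 = 111.25
d²(T, Site 2) = (-3.5−5)² + (-4.5−1)² = 72.25 + 30.25 = 102.5
d²(T, Site 3) = (-3.5−5.5)² + (-4.5−(-0.5))² = 81 + 16 = 97
d²(T, Site 4) = (-3.5−0.5)² + (-4.5−3.5)² = 16 + 64 = 80
d²(T, Site 5) = (-3.5−(-6))² + (-4.5−4)² = 6.25 + 72.25 = 78.5
d²(T, Site 6) = (-3.5−3.5)² + (-4.5−(-3.5))² = 49 + 1 = 50
d²(T, Site 7) = (-3.5−(-2.5))² + (-4.5−(-1))² = 1 + 12.25 = 13.25
d²(T, Site 8) = (-3.5−(-2.5))² + (-4.5−(-4))² = 1 + 0.25 = 1.25
The largest is to Site 1.

Site 1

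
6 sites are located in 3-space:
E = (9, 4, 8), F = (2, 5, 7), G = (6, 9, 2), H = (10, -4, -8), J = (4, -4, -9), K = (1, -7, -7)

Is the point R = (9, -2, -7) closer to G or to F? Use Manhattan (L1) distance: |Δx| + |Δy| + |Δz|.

G

d(R,G) = |9−6| + |-2−9| + |-7−2| = 3 + 11 + 9 = 23
d(R,F) = |9−2| + |-2−5| + |-7−7| = 7 + 7 + 14 = 28
23 < 28, so G is closer.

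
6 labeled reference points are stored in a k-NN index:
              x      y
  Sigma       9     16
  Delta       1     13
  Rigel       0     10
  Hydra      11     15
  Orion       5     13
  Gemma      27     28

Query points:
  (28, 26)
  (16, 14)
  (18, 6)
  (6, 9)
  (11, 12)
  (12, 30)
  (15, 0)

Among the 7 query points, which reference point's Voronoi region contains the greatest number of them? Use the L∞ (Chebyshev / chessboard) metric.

(28, 26) — d to each: Sigma:19, Delta:27, Rigel:28, Hydra:17, Orion:23, Gemma:2 → nearest is Gemma
(16, 14) — d to each: Sigma:7, Delta:15, Rigel:16, Hydra:5, Orion:11, Gemma:14 → nearest is Hydra
(18, 6) — d to each: Sigma:10, Delta:17, Rigel:18, Hydra:9, Orion:13, Gemma:22 → nearest is Hydra
(6, 9) — d to each: Sigma:7, Delta:5, Rigel:6, Hydra:6, Orion:4, Gemma:21 → nearest is Orion
(11, 12) — d to each: Sigma:4, Delta:10, Rigel:11, Hydra:3, Orion:6, Gemma:16 → nearest is Hydra
(12, 30) — d to each: Sigma:14, Delta:17, Rigel:20, Hydra:15, Orion:17, Gemma:15 → nearest is Sigma
(15, 0) — d to each: Sigma:16, Delta:14, Rigel:15, Hydra:15, Orion:13, Gemma:28 → nearest is Orion
Tally — Sigma:1, Hydra:3, Orion:2, Gemma:1. Hydra captures the most (3).

Hydra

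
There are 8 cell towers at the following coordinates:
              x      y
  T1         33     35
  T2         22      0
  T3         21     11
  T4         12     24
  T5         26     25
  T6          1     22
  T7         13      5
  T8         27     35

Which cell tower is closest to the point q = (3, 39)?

T6

Compare squared distances (the ordering matches that of the actual distances):
|qT1|² = 900 + 16 = 916
|qT2|² = 361 + 1521 = 1882
|qT3|² = 324 + 784 = 1108
|qT4|² = 81 + 225 = 306
|qT5|² = 529 + 196 = 725
|qT6|² = 4 + 289 = 293
|qT7|² = 100 + 1156 = 1256
|qT8|² = 576 + 16 = 592
T6 is nearest.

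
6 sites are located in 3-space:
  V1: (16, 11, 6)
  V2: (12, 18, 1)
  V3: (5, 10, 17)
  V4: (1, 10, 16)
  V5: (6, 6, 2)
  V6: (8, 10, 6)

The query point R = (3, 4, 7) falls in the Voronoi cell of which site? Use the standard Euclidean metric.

Since √ is increasing, it suffices to compare squared distances:
|RV1|² = 169 + 49 + 1 = 219
|RV2|² = 81 + 196 + 36 = 313
|RV3|² = 4 + 36 + 100 = 140
|RV4|² = 4 + 36 + 81 = 121
|RV5|² = 9 + 4 + 25 = 38
|RV6|² = 25 + 36 + 1 = 62
Minimum is at V5.

V5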